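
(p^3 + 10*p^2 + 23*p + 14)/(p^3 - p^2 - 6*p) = (p^2 + 8*p + 7)/(p*(p - 3))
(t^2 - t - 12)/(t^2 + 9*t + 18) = (t - 4)/(t + 6)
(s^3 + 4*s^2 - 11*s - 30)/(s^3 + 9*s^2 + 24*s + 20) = (s - 3)/(s + 2)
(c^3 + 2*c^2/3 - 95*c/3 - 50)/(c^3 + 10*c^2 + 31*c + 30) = (c^2 - 13*c/3 - 10)/(c^2 + 5*c + 6)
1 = 1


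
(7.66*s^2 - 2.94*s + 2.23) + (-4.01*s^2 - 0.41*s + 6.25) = 3.65*s^2 - 3.35*s + 8.48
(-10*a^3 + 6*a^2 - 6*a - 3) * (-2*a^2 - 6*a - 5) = 20*a^5 + 48*a^4 + 26*a^3 + 12*a^2 + 48*a + 15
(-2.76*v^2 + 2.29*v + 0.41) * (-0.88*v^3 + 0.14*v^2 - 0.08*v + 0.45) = 2.4288*v^5 - 2.4016*v^4 + 0.1806*v^3 - 1.3678*v^2 + 0.9977*v + 0.1845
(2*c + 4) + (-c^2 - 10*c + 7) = -c^2 - 8*c + 11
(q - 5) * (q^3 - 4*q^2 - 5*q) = q^4 - 9*q^3 + 15*q^2 + 25*q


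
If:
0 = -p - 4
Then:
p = -4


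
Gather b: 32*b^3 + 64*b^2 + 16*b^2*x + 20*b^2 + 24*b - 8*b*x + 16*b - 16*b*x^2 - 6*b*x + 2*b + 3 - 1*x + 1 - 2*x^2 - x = 32*b^3 + b^2*(16*x + 84) + b*(-16*x^2 - 14*x + 42) - 2*x^2 - 2*x + 4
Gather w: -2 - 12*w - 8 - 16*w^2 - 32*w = -16*w^2 - 44*w - 10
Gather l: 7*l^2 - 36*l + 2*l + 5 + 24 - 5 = 7*l^2 - 34*l + 24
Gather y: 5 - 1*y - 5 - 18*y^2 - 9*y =-18*y^2 - 10*y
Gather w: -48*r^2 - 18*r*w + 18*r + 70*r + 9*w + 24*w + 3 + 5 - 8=-48*r^2 + 88*r + w*(33 - 18*r)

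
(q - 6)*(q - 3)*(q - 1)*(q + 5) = q^4 - 5*q^3 - 23*q^2 + 117*q - 90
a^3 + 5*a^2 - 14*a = a*(a - 2)*(a + 7)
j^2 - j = j*(j - 1)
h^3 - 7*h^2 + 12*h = h*(h - 4)*(h - 3)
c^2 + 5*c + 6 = (c + 2)*(c + 3)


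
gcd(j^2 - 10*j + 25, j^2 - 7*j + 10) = j - 5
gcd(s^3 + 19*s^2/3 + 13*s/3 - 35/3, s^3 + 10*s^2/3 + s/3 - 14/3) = s^2 + 4*s/3 - 7/3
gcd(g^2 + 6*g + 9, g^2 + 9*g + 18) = g + 3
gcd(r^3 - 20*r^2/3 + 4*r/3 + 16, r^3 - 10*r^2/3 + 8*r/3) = r - 2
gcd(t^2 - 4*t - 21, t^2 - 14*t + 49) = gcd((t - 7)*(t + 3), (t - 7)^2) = t - 7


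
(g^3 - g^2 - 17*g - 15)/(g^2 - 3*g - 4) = (g^2 - 2*g - 15)/(g - 4)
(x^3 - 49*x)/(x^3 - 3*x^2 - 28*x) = (x + 7)/(x + 4)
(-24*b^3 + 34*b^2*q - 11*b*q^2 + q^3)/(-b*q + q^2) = 24*b^2/q - 10*b + q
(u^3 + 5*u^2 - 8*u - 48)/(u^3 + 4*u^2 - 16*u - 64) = (u - 3)/(u - 4)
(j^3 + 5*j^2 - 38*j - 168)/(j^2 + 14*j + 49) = (j^2 - 2*j - 24)/(j + 7)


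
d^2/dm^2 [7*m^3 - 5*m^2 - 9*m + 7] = 42*m - 10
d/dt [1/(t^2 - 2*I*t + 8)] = 2*(-t + I)/(t^2 - 2*I*t + 8)^2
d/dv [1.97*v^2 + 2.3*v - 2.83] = 3.94*v + 2.3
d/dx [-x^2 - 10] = -2*x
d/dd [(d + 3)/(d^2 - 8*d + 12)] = (d^2 - 8*d - 2*(d - 4)*(d + 3) + 12)/(d^2 - 8*d + 12)^2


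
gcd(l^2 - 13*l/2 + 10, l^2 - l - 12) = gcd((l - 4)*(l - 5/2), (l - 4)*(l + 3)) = l - 4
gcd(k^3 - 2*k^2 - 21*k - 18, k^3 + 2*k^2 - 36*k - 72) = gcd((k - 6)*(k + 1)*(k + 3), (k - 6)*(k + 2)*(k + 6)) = k - 6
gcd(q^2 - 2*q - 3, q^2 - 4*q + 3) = q - 3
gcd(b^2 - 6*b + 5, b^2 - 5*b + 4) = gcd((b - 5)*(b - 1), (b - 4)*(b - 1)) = b - 1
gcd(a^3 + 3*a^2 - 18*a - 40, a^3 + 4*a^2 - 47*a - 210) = a + 5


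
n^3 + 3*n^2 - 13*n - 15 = (n - 3)*(n + 1)*(n + 5)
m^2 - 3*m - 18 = (m - 6)*(m + 3)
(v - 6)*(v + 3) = v^2 - 3*v - 18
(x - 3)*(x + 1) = x^2 - 2*x - 3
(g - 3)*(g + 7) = g^2 + 4*g - 21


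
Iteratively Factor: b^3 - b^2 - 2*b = (b)*(b^2 - b - 2) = b*(b - 2)*(b + 1)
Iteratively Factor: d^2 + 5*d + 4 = (d + 4)*(d + 1)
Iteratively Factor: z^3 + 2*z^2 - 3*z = (z + 3)*(z^2 - z) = z*(z + 3)*(z - 1)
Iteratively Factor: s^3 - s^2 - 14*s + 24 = (s + 4)*(s^2 - 5*s + 6) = (s - 3)*(s + 4)*(s - 2)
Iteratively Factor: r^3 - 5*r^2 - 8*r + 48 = (r + 3)*(r^2 - 8*r + 16) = (r - 4)*(r + 3)*(r - 4)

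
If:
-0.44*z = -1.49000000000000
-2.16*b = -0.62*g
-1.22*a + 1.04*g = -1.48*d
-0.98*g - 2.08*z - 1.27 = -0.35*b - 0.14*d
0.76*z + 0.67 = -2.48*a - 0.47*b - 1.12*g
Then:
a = 2.83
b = -2.34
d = 8.07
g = -8.17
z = 3.39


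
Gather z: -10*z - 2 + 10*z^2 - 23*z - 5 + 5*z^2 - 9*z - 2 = 15*z^2 - 42*z - 9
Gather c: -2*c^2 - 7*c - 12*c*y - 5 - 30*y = -2*c^2 + c*(-12*y - 7) - 30*y - 5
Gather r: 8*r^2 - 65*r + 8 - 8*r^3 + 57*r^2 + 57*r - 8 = -8*r^3 + 65*r^2 - 8*r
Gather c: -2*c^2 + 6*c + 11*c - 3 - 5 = -2*c^2 + 17*c - 8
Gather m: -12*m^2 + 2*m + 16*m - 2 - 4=-12*m^2 + 18*m - 6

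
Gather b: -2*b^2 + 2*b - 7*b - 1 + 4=-2*b^2 - 5*b + 3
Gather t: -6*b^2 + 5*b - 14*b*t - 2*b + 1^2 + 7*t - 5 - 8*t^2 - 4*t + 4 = -6*b^2 + 3*b - 8*t^2 + t*(3 - 14*b)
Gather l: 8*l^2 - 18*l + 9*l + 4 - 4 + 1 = 8*l^2 - 9*l + 1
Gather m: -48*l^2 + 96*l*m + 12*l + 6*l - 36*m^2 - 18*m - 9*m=-48*l^2 + 18*l - 36*m^2 + m*(96*l - 27)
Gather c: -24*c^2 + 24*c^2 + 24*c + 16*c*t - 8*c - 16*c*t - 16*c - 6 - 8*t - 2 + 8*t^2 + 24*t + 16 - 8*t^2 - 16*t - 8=0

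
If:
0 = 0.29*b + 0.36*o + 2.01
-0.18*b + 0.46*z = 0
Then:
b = 2.55555555555556*z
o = -2.05864197530864*z - 5.58333333333333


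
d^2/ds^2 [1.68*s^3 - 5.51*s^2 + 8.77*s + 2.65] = 10.08*s - 11.02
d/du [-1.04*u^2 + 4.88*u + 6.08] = 4.88 - 2.08*u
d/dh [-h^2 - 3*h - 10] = -2*h - 3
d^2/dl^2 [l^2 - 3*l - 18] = 2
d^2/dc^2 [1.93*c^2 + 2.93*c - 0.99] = 3.86000000000000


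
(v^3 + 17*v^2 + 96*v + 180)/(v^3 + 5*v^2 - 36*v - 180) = (v + 6)/(v - 6)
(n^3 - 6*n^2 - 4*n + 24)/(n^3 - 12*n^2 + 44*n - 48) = (n + 2)/(n - 4)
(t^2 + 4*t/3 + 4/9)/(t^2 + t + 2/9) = (3*t + 2)/(3*t + 1)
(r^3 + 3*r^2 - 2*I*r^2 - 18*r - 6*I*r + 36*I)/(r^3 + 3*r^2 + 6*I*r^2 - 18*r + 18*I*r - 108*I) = (r - 2*I)/(r + 6*I)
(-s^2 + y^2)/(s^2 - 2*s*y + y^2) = (s + y)/(-s + y)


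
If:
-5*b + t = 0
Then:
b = t/5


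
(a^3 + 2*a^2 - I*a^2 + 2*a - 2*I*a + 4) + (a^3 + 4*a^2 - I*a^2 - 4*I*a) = 2*a^3 + 6*a^2 - 2*I*a^2 + 2*a - 6*I*a + 4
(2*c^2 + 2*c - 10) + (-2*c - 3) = 2*c^2 - 13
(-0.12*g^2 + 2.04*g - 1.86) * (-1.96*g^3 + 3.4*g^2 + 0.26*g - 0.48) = 0.2352*g^5 - 4.4064*g^4 + 10.5504*g^3 - 5.736*g^2 - 1.4628*g + 0.8928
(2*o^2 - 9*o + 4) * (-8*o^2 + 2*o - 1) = -16*o^4 + 76*o^3 - 52*o^2 + 17*o - 4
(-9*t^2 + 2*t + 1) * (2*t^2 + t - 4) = -18*t^4 - 5*t^3 + 40*t^2 - 7*t - 4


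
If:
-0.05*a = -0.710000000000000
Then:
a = 14.20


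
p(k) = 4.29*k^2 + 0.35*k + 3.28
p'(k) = 8.58*k + 0.35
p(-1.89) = 17.94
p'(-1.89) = -15.87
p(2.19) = 24.62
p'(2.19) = 19.14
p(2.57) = 32.51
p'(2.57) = 22.40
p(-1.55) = 13.04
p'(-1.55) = -12.95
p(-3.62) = 58.23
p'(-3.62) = -30.71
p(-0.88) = 6.29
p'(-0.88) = -7.20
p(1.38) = 11.93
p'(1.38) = 12.19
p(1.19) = 9.77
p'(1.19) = 10.56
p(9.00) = 353.92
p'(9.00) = 77.57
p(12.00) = 625.24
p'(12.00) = 103.31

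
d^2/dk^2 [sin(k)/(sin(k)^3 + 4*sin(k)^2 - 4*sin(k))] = 2*(-2*sin(k)^4 - 6*sin(k)^3 - 13*sin(k)^2 + 4*sin(k) + 20)/(sin(k)^2 + 4*sin(k) - 4)^3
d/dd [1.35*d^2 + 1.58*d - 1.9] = 2.7*d + 1.58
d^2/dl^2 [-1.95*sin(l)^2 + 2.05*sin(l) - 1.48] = -2.05*sin(l) - 3.9*cos(2*l)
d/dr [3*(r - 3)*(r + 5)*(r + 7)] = 9*r^2 + 54*r - 3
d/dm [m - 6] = 1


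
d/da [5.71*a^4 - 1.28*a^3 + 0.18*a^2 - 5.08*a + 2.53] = 22.84*a^3 - 3.84*a^2 + 0.36*a - 5.08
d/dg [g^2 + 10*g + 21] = 2*g + 10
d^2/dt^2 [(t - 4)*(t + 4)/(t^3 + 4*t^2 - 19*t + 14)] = 2*(t^6 - 39*t^4 - 534*t^3 - 24*t^2 + 4320*t - 4684)/(t^9 + 12*t^8 - 9*t^7 - 350*t^6 + 507*t^5 + 3408*t^4 - 12655*t^3 + 17514*t^2 - 11172*t + 2744)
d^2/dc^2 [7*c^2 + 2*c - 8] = 14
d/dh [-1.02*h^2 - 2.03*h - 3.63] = -2.04*h - 2.03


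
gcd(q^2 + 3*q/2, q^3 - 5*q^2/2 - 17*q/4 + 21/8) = q + 3/2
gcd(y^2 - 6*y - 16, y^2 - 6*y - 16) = y^2 - 6*y - 16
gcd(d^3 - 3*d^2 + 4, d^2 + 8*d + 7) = d + 1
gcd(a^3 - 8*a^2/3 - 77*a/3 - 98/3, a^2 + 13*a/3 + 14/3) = a^2 + 13*a/3 + 14/3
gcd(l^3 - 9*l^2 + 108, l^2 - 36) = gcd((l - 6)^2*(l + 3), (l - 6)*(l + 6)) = l - 6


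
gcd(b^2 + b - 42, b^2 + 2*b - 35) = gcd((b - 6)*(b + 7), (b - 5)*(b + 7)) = b + 7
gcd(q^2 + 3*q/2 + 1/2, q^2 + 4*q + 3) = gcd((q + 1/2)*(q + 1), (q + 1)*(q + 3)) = q + 1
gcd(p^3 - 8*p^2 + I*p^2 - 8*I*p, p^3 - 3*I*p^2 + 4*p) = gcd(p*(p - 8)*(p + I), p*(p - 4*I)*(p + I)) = p^2 + I*p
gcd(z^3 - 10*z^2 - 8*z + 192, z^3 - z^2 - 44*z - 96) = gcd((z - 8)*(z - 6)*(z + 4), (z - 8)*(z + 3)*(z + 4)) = z^2 - 4*z - 32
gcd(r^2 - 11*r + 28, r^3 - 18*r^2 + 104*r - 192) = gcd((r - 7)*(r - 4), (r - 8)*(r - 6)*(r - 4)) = r - 4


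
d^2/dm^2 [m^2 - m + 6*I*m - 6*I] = 2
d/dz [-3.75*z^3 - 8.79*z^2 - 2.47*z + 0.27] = -11.25*z^2 - 17.58*z - 2.47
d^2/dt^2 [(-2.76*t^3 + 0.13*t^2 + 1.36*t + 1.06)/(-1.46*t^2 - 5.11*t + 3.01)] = (-7.105427357601e-15*t^5 + 164.538788*t^3 - 271.69578*t^2 + 66.725904*t - 108.866422)/(3.112136*t^6 + 32.677428*t^5 + 95.12265*t^4 - 1.30560499999996*t^3 - 196.109025*t^2 + 138.891333*t - 27.270901)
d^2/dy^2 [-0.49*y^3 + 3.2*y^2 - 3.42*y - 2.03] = 6.4 - 2.94*y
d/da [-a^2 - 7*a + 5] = -2*a - 7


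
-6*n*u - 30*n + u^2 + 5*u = (-6*n + u)*(u + 5)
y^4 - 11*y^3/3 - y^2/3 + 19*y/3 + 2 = (y - 3)*(y - 2)*(y + 1/3)*(y + 1)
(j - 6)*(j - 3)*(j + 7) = j^3 - 2*j^2 - 45*j + 126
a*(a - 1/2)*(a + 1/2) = a^3 - a/4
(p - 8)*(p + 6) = p^2 - 2*p - 48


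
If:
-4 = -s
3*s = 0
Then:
No Solution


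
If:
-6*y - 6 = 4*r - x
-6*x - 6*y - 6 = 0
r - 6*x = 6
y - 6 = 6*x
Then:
No Solution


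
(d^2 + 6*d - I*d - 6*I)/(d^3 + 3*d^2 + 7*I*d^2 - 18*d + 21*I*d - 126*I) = (d - I)/(d^2 + d*(-3 + 7*I) - 21*I)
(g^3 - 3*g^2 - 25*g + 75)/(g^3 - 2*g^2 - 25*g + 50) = (g - 3)/(g - 2)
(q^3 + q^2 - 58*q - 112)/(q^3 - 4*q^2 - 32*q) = (q^2 + 9*q + 14)/(q*(q + 4))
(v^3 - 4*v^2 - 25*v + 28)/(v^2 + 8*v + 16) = (v^2 - 8*v + 7)/(v + 4)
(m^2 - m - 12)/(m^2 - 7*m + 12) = (m + 3)/(m - 3)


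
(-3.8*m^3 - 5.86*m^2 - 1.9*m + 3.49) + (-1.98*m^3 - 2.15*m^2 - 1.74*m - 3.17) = -5.78*m^3 - 8.01*m^2 - 3.64*m + 0.32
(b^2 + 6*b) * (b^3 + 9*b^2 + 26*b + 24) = b^5 + 15*b^4 + 80*b^3 + 180*b^2 + 144*b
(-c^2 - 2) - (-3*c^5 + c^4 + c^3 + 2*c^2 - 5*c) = 3*c^5 - c^4 - c^3 - 3*c^2 + 5*c - 2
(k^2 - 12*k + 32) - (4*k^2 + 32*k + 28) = -3*k^2 - 44*k + 4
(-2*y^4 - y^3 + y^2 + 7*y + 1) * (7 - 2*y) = 4*y^5 - 12*y^4 - 9*y^3 - 7*y^2 + 47*y + 7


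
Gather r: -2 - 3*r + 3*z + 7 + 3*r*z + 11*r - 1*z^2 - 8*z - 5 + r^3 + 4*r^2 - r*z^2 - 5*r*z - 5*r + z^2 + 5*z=r^3 + 4*r^2 + r*(-z^2 - 2*z + 3)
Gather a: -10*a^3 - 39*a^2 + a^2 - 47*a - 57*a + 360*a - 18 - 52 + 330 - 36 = -10*a^3 - 38*a^2 + 256*a + 224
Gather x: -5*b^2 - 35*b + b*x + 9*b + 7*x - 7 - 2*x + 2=-5*b^2 - 26*b + x*(b + 5) - 5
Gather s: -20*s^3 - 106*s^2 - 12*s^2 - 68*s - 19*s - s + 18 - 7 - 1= -20*s^3 - 118*s^2 - 88*s + 10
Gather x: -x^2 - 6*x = -x^2 - 6*x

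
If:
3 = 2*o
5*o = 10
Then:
No Solution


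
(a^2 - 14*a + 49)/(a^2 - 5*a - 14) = (a - 7)/(a + 2)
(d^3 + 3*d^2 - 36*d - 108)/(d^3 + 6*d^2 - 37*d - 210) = (d^2 + 9*d + 18)/(d^2 + 12*d + 35)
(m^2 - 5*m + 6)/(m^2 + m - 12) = (m - 2)/(m + 4)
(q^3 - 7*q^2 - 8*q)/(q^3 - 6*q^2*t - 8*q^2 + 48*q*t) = (q + 1)/(q - 6*t)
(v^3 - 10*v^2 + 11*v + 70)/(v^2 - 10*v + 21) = (v^2 - 3*v - 10)/(v - 3)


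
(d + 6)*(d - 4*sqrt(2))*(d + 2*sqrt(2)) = d^3 - 2*sqrt(2)*d^2 + 6*d^2 - 12*sqrt(2)*d - 16*d - 96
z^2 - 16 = (z - 4)*(z + 4)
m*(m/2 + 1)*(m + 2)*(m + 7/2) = m^4/2 + 15*m^3/4 + 9*m^2 + 7*m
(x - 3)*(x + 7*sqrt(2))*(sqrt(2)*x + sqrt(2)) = sqrt(2)*x^3 - 2*sqrt(2)*x^2 + 14*x^2 - 28*x - 3*sqrt(2)*x - 42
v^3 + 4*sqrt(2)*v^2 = v^2*(v + 4*sqrt(2))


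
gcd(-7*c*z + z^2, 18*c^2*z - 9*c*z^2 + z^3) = z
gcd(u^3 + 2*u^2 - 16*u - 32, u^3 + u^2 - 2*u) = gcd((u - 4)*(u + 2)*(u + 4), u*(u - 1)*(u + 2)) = u + 2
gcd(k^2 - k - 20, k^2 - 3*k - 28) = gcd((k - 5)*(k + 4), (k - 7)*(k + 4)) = k + 4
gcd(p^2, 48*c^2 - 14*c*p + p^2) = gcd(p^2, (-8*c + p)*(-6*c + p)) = 1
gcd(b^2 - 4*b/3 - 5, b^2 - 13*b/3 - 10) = b + 5/3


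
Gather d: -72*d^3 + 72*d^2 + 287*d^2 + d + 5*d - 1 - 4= -72*d^3 + 359*d^2 + 6*d - 5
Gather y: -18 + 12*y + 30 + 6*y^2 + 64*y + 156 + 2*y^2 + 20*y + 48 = 8*y^2 + 96*y + 216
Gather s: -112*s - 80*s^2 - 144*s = -80*s^2 - 256*s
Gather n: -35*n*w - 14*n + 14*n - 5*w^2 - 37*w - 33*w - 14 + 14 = -35*n*w - 5*w^2 - 70*w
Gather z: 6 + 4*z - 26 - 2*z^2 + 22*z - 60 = -2*z^2 + 26*z - 80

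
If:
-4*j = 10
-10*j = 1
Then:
No Solution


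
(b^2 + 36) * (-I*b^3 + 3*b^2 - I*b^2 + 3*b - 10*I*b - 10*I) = -I*b^5 + 3*b^4 - I*b^4 + 3*b^3 - 46*I*b^3 + 108*b^2 - 46*I*b^2 + 108*b - 360*I*b - 360*I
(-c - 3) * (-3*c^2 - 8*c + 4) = 3*c^3 + 17*c^2 + 20*c - 12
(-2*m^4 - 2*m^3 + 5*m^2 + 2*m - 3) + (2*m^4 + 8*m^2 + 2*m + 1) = -2*m^3 + 13*m^2 + 4*m - 2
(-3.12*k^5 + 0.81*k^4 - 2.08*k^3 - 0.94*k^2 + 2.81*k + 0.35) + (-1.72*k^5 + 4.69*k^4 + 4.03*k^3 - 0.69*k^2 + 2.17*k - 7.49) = -4.84*k^5 + 5.5*k^4 + 1.95*k^3 - 1.63*k^2 + 4.98*k - 7.14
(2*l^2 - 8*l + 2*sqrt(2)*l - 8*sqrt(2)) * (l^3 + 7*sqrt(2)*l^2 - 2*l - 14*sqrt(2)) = 2*l^5 - 8*l^4 + 16*sqrt(2)*l^4 - 64*sqrt(2)*l^3 + 24*l^3 - 96*l^2 - 32*sqrt(2)*l^2 - 56*l + 128*sqrt(2)*l + 224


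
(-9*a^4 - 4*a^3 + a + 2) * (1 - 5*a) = 45*a^5 + 11*a^4 - 4*a^3 - 5*a^2 - 9*a + 2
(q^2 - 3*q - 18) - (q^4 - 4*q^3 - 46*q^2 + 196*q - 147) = -q^4 + 4*q^3 + 47*q^2 - 199*q + 129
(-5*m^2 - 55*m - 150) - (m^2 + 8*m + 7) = -6*m^2 - 63*m - 157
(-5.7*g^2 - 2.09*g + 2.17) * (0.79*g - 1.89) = -4.503*g^3 + 9.1219*g^2 + 5.6644*g - 4.1013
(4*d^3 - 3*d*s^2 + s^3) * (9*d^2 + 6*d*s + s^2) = 36*d^5 + 24*d^4*s - 23*d^3*s^2 - 9*d^2*s^3 + 3*d*s^4 + s^5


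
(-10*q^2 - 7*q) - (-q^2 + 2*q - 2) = -9*q^2 - 9*q + 2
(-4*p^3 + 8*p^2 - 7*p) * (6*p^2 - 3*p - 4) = -24*p^5 + 60*p^4 - 50*p^3 - 11*p^2 + 28*p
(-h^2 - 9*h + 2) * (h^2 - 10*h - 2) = -h^4 + h^3 + 94*h^2 - 2*h - 4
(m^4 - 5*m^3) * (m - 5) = m^5 - 10*m^4 + 25*m^3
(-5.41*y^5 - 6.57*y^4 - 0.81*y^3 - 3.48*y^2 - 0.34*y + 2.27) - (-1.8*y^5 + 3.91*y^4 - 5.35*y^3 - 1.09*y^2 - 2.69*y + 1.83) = -3.61*y^5 - 10.48*y^4 + 4.54*y^3 - 2.39*y^2 + 2.35*y + 0.44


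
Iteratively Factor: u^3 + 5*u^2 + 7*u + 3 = (u + 1)*(u^2 + 4*u + 3) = (u + 1)^2*(u + 3)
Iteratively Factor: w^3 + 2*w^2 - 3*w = (w + 3)*(w^2 - w) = (w - 1)*(w + 3)*(w)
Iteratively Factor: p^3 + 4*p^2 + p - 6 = (p + 2)*(p^2 + 2*p - 3) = (p - 1)*(p + 2)*(p + 3)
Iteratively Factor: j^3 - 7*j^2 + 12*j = (j - 4)*(j^2 - 3*j) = (j - 4)*(j - 3)*(j)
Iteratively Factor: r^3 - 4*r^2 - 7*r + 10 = (r - 1)*(r^2 - 3*r - 10) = (r - 1)*(r + 2)*(r - 5)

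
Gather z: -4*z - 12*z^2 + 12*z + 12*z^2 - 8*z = 0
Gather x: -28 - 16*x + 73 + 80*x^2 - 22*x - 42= 80*x^2 - 38*x + 3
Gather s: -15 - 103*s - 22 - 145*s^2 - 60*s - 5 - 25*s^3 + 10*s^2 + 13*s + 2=-25*s^3 - 135*s^2 - 150*s - 40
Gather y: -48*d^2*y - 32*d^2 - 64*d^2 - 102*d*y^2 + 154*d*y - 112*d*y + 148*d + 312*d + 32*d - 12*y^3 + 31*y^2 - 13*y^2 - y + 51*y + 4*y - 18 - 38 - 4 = -96*d^2 + 492*d - 12*y^3 + y^2*(18 - 102*d) + y*(-48*d^2 + 42*d + 54) - 60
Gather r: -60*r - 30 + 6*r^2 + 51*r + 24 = 6*r^2 - 9*r - 6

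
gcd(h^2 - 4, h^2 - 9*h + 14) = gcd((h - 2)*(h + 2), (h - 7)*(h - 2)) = h - 2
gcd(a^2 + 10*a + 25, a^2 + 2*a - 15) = a + 5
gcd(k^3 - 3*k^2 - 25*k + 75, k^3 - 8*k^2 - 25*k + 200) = k^2 - 25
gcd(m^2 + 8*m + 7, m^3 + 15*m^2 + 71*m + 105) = m + 7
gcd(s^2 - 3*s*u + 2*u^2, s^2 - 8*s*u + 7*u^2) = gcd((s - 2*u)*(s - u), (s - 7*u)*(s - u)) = s - u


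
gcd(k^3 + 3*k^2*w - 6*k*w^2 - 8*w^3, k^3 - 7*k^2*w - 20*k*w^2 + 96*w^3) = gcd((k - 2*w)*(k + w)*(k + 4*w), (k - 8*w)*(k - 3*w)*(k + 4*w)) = k + 4*w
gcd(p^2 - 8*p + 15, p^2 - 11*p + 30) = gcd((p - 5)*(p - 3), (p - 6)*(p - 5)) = p - 5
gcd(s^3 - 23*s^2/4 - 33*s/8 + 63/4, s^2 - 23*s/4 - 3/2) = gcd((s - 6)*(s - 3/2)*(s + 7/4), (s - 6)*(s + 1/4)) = s - 6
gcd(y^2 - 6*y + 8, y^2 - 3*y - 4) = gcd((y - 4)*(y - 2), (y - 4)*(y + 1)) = y - 4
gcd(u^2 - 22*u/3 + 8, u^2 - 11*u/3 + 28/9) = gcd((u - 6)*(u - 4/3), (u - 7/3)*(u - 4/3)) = u - 4/3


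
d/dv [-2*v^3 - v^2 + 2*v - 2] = -6*v^2 - 2*v + 2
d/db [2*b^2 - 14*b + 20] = 4*b - 14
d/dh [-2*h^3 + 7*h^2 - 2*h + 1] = -6*h^2 + 14*h - 2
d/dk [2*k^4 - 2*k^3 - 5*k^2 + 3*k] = 8*k^3 - 6*k^2 - 10*k + 3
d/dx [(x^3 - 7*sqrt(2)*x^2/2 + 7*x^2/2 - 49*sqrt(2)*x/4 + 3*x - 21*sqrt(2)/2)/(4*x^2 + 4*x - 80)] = (4*x^4 + 8*x^3 - 238*x^2 + 35*sqrt(2)*x^2 - 560*x + 644*sqrt(2)*x - 240 + 1022*sqrt(2))/(16*(x^4 + 2*x^3 - 39*x^2 - 40*x + 400))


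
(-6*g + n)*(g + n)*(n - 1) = -6*g^2*n + 6*g^2 - 5*g*n^2 + 5*g*n + n^3 - n^2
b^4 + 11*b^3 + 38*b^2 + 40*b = b*(b + 2)*(b + 4)*(b + 5)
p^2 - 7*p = p*(p - 7)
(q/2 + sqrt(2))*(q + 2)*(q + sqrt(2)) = q^3/2 + q^2 + 3*sqrt(2)*q^2/2 + 2*q + 3*sqrt(2)*q + 4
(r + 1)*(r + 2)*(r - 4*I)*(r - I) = r^4 + 3*r^3 - 5*I*r^3 - 2*r^2 - 15*I*r^2 - 12*r - 10*I*r - 8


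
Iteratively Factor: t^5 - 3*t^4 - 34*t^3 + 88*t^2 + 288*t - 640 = (t - 5)*(t^4 + 2*t^3 - 24*t^2 - 32*t + 128) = (t - 5)*(t + 4)*(t^3 - 2*t^2 - 16*t + 32) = (t - 5)*(t - 2)*(t + 4)*(t^2 - 16) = (t - 5)*(t - 2)*(t + 4)^2*(t - 4)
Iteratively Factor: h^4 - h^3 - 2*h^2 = (h)*(h^3 - h^2 - 2*h) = h*(h + 1)*(h^2 - 2*h) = h^2*(h + 1)*(h - 2)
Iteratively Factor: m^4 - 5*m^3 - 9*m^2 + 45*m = (m + 3)*(m^3 - 8*m^2 + 15*m) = (m - 3)*(m + 3)*(m^2 - 5*m) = m*(m - 3)*(m + 3)*(m - 5)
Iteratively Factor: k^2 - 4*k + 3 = (k - 3)*(k - 1)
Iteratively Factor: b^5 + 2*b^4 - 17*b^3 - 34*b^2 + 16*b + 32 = (b + 1)*(b^4 + b^3 - 18*b^2 - 16*b + 32) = (b - 4)*(b + 1)*(b^3 + 5*b^2 + 2*b - 8) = (b - 4)*(b + 1)*(b + 2)*(b^2 + 3*b - 4) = (b - 4)*(b - 1)*(b + 1)*(b + 2)*(b + 4)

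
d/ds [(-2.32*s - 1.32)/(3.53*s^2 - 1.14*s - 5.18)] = (8.1896*s^2 + 9.3192*s + 10.5128)/(12.4609*s^4 - 8.0484*s^3 - 35.2712*s^2 + 11.8104*s + 26.8324)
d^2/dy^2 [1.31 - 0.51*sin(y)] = 0.51*sin(y)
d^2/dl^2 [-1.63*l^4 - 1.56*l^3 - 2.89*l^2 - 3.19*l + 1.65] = -19.56*l^2 - 9.36*l - 5.78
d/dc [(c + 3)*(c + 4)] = 2*c + 7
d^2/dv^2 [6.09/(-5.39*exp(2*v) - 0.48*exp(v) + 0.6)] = (-6.09*(10.78*exp(v) + 0.48)*(21.56*exp(v) + 0.96)*exp(v) + (131.3004*exp(v) + 2.9232)*(5.39*exp(2*v) + 0.48*exp(v) - 0.6))*exp(v)/(5.39*exp(2*v) + 0.48*exp(v) - 0.6)^3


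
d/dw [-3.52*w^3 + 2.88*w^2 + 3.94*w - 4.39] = -10.56*w^2 + 5.76*w + 3.94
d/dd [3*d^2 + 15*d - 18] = 6*d + 15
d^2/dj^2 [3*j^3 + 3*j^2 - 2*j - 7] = 18*j + 6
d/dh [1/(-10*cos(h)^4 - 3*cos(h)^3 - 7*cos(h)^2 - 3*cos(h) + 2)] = -(44*cos(h) + 9*cos(2*h)/2 + 10*cos(3*h) + 15/2)*sin(h)/(10*cos(h)^4 + 3*cos(h)^3 + 7*cos(h)^2 + 3*cos(h) - 2)^2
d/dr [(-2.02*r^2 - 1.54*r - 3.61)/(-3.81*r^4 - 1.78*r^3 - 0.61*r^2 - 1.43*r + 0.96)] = (-15.3924*r^5 - 21.1978*r^4 - 60.4988*r^3 - 17.3282*r^2 - 8.2826*r - 6.6407)/(14.5161*r^8 + 13.5636*r^7 + 7.8166*r^6 + 13.0682*r^5 - 1.8523*r^4 - 1.673*r^3 + 0.8737*r^2 - 2.7456*r + 0.9216)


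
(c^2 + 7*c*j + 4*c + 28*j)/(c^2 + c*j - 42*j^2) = (c + 4)/(c - 6*j)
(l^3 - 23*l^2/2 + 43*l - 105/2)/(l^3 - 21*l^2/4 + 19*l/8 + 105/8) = 4*(l - 5)/(4*l + 5)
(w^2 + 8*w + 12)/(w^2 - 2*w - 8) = (w + 6)/(w - 4)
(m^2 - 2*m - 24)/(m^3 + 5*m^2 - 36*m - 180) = (m + 4)/(m^2 + 11*m + 30)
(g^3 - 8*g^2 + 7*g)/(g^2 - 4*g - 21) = g*(g - 1)/(g + 3)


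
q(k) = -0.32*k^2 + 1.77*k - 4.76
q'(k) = 1.77 - 0.64*k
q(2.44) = -2.35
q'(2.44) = 0.21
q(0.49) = -3.97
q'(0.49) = 1.46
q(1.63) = -2.73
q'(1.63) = 0.73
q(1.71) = -2.67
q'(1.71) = 0.68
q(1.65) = -2.71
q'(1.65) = 0.71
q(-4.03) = -17.09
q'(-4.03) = 4.35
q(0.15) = -4.50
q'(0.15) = 1.67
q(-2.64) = -11.66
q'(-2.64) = 3.46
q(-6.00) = -26.90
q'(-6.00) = 5.61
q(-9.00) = -46.61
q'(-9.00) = 7.53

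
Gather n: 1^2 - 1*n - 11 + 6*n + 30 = 5*n + 20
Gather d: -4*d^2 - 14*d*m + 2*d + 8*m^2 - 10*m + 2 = -4*d^2 + d*(2 - 14*m) + 8*m^2 - 10*m + 2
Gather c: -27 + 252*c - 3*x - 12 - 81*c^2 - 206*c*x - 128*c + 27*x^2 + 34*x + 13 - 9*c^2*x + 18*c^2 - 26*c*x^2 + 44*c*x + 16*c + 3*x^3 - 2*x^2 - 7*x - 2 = c^2*(-9*x - 63) + c*(-26*x^2 - 162*x + 140) + 3*x^3 + 25*x^2 + 24*x - 28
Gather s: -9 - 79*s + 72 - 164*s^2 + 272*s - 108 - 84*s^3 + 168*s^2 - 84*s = -84*s^3 + 4*s^2 + 109*s - 45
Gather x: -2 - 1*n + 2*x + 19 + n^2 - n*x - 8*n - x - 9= n^2 - 9*n + x*(1 - n) + 8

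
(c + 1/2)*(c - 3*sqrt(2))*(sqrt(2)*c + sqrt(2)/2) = sqrt(2)*c^3 - 6*c^2 + sqrt(2)*c^2 - 6*c + sqrt(2)*c/4 - 3/2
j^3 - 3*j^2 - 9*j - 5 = (j - 5)*(j + 1)^2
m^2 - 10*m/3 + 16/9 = (m - 8/3)*(m - 2/3)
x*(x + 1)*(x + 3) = x^3 + 4*x^2 + 3*x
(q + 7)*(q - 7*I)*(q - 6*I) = q^3 + 7*q^2 - 13*I*q^2 - 42*q - 91*I*q - 294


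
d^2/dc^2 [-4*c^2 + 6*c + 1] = -8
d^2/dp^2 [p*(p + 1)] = 2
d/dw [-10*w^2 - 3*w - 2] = -20*w - 3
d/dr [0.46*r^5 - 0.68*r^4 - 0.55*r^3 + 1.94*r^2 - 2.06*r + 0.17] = 2.3*r^4 - 2.72*r^3 - 1.65*r^2 + 3.88*r - 2.06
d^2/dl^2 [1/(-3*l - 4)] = -18/(3*l + 4)^3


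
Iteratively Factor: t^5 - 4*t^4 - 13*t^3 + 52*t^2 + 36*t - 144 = (t - 2)*(t^4 - 2*t^3 - 17*t^2 + 18*t + 72) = (t - 4)*(t - 2)*(t^3 + 2*t^2 - 9*t - 18) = (t - 4)*(t - 3)*(t - 2)*(t^2 + 5*t + 6) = (t - 4)*(t - 3)*(t - 2)*(t + 3)*(t + 2)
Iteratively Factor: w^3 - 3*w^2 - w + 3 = (w + 1)*(w^2 - 4*w + 3) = (w - 3)*(w + 1)*(w - 1)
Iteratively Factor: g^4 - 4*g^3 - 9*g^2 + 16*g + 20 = (g - 5)*(g^3 + g^2 - 4*g - 4) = (g - 5)*(g + 2)*(g^2 - g - 2) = (g - 5)*(g - 2)*(g + 2)*(g + 1)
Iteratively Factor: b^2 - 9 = (b + 3)*(b - 3)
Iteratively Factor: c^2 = (c)*(c)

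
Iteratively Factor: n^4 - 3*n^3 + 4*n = (n + 1)*(n^3 - 4*n^2 + 4*n) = n*(n + 1)*(n^2 - 4*n + 4) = n*(n - 2)*(n + 1)*(n - 2)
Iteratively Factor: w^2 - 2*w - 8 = (w - 4)*(w + 2)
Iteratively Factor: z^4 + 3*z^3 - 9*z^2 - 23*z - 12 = (z - 3)*(z^3 + 6*z^2 + 9*z + 4) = (z - 3)*(z + 4)*(z^2 + 2*z + 1) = (z - 3)*(z + 1)*(z + 4)*(z + 1)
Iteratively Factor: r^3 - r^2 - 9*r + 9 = (r + 3)*(r^2 - 4*r + 3) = (r - 1)*(r + 3)*(r - 3)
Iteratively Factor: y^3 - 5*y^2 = (y)*(y^2 - 5*y) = y^2*(y - 5)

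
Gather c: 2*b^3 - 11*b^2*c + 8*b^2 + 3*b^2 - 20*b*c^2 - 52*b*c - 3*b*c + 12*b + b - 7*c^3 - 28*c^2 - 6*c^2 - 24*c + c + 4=2*b^3 + 11*b^2 + 13*b - 7*c^3 + c^2*(-20*b - 34) + c*(-11*b^2 - 55*b - 23) + 4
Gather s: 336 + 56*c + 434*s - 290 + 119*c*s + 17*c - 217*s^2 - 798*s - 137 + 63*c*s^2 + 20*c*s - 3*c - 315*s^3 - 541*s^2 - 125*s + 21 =70*c - 315*s^3 + s^2*(63*c - 758) + s*(139*c - 489) - 70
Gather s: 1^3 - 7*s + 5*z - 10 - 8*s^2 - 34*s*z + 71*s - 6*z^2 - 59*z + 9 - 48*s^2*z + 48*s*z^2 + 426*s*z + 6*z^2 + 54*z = s^2*(-48*z - 8) + s*(48*z^2 + 392*z + 64)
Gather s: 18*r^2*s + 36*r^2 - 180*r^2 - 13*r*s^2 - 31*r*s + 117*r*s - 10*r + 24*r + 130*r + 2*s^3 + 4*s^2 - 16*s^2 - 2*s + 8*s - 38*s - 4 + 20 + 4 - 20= -144*r^2 + 144*r + 2*s^3 + s^2*(-13*r - 12) + s*(18*r^2 + 86*r - 32)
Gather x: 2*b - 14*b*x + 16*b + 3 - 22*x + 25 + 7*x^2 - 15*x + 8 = 18*b + 7*x^2 + x*(-14*b - 37) + 36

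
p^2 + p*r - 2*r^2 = (p - r)*(p + 2*r)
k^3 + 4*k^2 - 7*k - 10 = (k - 2)*(k + 1)*(k + 5)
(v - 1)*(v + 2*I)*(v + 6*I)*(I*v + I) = I*v^4 - 8*v^3 - 13*I*v^2 + 8*v + 12*I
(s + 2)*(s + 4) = s^2 + 6*s + 8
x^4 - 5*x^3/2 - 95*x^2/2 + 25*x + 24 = (x - 8)*(x - 1)*(x + 1/2)*(x + 6)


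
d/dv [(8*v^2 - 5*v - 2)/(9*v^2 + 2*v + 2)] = (61*v^2 + 68*v - 6)/(81*v^4 + 36*v^3 + 40*v^2 + 8*v + 4)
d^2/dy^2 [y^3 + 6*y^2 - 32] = 6*y + 12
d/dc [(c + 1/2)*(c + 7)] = 2*c + 15/2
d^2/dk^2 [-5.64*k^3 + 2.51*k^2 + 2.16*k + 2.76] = 5.02 - 33.84*k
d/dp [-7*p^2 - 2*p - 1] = -14*p - 2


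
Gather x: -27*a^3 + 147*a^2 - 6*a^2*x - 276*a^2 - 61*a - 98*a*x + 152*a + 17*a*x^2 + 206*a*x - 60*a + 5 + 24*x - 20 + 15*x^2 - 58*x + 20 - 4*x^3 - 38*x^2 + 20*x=-27*a^3 - 129*a^2 + 31*a - 4*x^3 + x^2*(17*a - 23) + x*(-6*a^2 + 108*a - 14) + 5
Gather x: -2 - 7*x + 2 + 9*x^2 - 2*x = 9*x^2 - 9*x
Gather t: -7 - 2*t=-2*t - 7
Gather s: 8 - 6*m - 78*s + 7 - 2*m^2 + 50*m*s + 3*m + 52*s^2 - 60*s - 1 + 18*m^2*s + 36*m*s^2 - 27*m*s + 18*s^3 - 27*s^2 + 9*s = -2*m^2 - 3*m + 18*s^3 + s^2*(36*m + 25) + s*(18*m^2 + 23*m - 129) + 14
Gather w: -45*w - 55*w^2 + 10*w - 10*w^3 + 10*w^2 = -10*w^3 - 45*w^2 - 35*w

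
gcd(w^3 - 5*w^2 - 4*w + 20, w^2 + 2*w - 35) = w - 5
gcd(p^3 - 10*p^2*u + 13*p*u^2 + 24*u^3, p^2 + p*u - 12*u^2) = p - 3*u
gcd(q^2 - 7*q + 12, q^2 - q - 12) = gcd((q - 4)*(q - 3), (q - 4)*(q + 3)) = q - 4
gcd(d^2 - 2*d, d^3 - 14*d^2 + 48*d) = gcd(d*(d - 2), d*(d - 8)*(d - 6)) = d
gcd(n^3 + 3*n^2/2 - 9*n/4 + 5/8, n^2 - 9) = 1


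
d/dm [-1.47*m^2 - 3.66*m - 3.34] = -2.94*m - 3.66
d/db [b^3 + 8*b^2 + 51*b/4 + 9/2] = 3*b^2 + 16*b + 51/4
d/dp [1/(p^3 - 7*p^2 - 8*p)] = (-3*p^2 + 14*p + 8)/(p^2*(-p^2 + 7*p + 8)^2)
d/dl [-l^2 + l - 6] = 1 - 2*l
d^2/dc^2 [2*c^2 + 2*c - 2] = 4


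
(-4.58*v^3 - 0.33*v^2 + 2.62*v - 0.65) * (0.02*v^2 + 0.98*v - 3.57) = -0.0916*v^5 - 4.495*v^4 + 16.0796*v^3 + 3.7327*v^2 - 9.9904*v + 2.3205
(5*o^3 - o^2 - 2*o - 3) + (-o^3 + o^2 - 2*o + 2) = 4*o^3 - 4*o - 1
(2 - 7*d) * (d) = -7*d^2 + 2*d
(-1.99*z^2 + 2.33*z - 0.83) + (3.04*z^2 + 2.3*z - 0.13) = 1.05*z^2 + 4.63*z - 0.96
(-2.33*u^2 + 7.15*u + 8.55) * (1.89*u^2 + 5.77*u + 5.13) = -4.4037*u^4 + 0.0694000000000017*u^3 + 45.4621*u^2 + 86.013*u + 43.8615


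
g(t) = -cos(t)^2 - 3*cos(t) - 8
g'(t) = 2*sin(t)*cos(t) + 3*sin(t)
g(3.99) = -6.45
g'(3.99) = -1.26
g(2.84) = -6.05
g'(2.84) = 0.32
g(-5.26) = -9.83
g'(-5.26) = 3.45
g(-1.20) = -9.22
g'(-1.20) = -3.47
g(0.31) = -11.76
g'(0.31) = 1.50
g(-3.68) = -6.16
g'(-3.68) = 0.66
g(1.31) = -8.84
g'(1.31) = 3.40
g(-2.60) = -6.16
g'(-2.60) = -0.66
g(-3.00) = -6.01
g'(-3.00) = -0.14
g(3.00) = -6.01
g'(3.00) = 0.14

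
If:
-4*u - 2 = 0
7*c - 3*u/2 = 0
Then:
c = -3/28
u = -1/2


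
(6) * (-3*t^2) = -18*t^2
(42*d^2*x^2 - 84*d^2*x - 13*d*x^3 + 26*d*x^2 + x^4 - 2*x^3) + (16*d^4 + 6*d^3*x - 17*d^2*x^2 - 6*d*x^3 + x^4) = 16*d^4 + 6*d^3*x + 25*d^2*x^2 - 84*d^2*x - 19*d*x^3 + 26*d*x^2 + 2*x^4 - 2*x^3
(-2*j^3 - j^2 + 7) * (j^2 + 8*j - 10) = -2*j^5 - 17*j^4 + 12*j^3 + 17*j^2 + 56*j - 70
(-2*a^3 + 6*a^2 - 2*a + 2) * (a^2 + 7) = -2*a^5 + 6*a^4 - 16*a^3 + 44*a^2 - 14*a + 14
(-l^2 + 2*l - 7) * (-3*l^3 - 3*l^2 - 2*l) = 3*l^5 - 3*l^4 + 17*l^3 + 17*l^2 + 14*l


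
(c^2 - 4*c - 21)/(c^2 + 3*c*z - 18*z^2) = (c^2 - 4*c - 21)/(c^2 + 3*c*z - 18*z^2)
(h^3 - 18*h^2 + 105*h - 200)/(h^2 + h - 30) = (h^2 - 13*h + 40)/(h + 6)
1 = 1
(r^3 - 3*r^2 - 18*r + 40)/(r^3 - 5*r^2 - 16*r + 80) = (r - 2)/(r - 4)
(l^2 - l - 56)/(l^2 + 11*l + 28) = (l - 8)/(l + 4)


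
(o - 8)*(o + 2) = o^2 - 6*o - 16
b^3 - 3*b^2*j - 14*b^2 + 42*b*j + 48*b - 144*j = (b - 8)*(b - 6)*(b - 3*j)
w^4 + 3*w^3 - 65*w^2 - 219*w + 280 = (w - 8)*(w - 1)*(w + 5)*(w + 7)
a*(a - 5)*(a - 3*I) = a^3 - 5*a^2 - 3*I*a^2 + 15*I*a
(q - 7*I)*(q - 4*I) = q^2 - 11*I*q - 28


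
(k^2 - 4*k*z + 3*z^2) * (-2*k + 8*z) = -2*k^3 + 16*k^2*z - 38*k*z^2 + 24*z^3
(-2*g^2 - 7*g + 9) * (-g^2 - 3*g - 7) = 2*g^4 + 13*g^3 + 26*g^2 + 22*g - 63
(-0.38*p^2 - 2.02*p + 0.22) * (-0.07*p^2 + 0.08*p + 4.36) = 0.0266*p^4 + 0.111*p^3 - 1.8338*p^2 - 8.7896*p + 0.9592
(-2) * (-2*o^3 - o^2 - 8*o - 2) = 4*o^3 + 2*o^2 + 16*o + 4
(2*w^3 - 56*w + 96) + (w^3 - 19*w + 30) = 3*w^3 - 75*w + 126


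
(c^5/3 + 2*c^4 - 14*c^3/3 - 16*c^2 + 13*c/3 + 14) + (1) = c^5/3 + 2*c^4 - 14*c^3/3 - 16*c^2 + 13*c/3 + 15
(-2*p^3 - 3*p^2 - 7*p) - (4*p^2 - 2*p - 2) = -2*p^3 - 7*p^2 - 5*p + 2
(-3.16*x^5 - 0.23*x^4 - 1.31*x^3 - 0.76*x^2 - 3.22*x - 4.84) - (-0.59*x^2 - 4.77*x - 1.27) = -3.16*x^5 - 0.23*x^4 - 1.31*x^3 - 0.17*x^2 + 1.55*x - 3.57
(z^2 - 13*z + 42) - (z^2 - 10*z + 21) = 21 - 3*z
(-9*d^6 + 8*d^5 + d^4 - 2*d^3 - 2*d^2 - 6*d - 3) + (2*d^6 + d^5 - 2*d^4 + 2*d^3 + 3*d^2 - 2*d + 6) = -7*d^6 + 9*d^5 - d^4 + d^2 - 8*d + 3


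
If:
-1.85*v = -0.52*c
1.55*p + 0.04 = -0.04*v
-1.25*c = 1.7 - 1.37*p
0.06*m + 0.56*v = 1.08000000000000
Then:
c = -1.38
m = 21.61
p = -0.02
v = -0.39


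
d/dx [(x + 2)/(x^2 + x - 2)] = -1/(x^2 - 2*x + 1)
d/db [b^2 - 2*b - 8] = 2*b - 2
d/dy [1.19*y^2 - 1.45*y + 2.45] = 2.38*y - 1.45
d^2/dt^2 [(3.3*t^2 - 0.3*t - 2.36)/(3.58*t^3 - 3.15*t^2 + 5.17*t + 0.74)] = (84.5882400000002*t^6 - 23.0695200000001*t^5 - 709.132128*t^4 + 416.06244*t^3 - 346.893456*t^2 + 263.919552*t - 131.253088)/(45.882712*t^9 - 121.11498*t^8 + 305.350014*t^7 - 352.616007*t^6 + 390.896481*t^5 - 148.381971*t^4 + 71.762017*t^3 + 54.163338*t^2 + 8.493276*t + 0.405224)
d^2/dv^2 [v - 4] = 0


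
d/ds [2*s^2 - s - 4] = 4*s - 1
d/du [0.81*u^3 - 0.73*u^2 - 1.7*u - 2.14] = 2.43*u^2 - 1.46*u - 1.7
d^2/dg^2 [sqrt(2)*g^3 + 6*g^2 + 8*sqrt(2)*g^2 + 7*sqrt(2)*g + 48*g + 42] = 6*sqrt(2)*g + 12 + 16*sqrt(2)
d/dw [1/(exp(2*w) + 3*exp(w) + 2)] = (-2*exp(w) - 3)*exp(w)/(exp(2*w) + 3*exp(w) + 2)^2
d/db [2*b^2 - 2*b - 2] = 4*b - 2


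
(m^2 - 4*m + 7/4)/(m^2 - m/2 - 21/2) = (m - 1/2)/(m + 3)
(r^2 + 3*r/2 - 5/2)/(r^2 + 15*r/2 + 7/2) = (2*r^2 + 3*r - 5)/(2*r^2 + 15*r + 7)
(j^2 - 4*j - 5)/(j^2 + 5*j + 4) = (j - 5)/(j + 4)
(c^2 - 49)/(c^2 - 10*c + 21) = (c + 7)/(c - 3)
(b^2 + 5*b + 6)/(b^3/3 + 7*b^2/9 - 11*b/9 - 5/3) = 9*(b + 2)/(3*b^2 - 2*b - 5)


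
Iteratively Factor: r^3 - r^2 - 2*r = (r - 2)*(r^2 + r) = (r - 2)*(r + 1)*(r)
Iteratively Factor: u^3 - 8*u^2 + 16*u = (u - 4)*(u^2 - 4*u) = u*(u - 4)*(u - 4)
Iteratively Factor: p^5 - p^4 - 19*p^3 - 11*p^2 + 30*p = (p - 5)*(p^4 + 4*p^3 + p^2 - 6*p) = (p - 5)*(p + 2)*(p^3 + 2*p^2 - 3*p) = (p - 5)*(p + 2)*(p + 3)*(p^2 - p) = p*(p - 5)*(p + 2)*(p + 3)*(p - 1)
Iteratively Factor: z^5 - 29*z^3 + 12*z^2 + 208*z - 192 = (z - 1)*(z^4 + z^3 - 28*z^2 - 16*z + 192) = (z - 4)*(z - 1)*(z^3 + 5*z^2 - 8*z - 48) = (z - 4)*(z - 3)*(z - 1)*(z^2 + 8*z + 16) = (z - 4)*(z - 3)*(z - 1)*(z + 4)*(z + 4)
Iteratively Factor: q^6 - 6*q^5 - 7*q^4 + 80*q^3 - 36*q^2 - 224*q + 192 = (q - 2)*(q^5 - 4*q^4 - 15*q^3 + 50*q^2 + 64*q - 96) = (q - 4)*(q - 2)*(q^4 - 15*q^2 - 10*q + 24) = (q - 4)*(q - 2)*(q - 1)*(q^3 + q^2 - 14*q - 24) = (q - 4)*(q - 2)*(q - 1)*(q + 2)*(q^2 - q - 12) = (q - 4)^2*(q - 2)*(q - 1)*(q + 2)*(q + 3)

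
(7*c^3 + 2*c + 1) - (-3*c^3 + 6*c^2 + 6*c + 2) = 10*c^3 - 6*c^2 - 4*c - 1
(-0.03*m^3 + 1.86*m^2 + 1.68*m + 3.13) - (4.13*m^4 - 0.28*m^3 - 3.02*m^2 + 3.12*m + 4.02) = -4.13*m^4 + 0.25*m^3 + 4.88*m^2 - 1.44*m - 0.89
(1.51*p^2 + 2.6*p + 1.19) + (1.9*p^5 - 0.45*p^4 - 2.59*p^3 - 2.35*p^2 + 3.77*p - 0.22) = 1.9*p^5 - 0.45*p^4 - 2.59*p^3 - 0.84*p^2 + 6.37*p + 0.97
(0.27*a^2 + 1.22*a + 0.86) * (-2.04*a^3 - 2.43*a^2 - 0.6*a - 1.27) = -0.5508*a^5 - 3.1449*a^4 - 4.881*a^3 - 3.1647*a^2 - 2.0654*a - 1.0922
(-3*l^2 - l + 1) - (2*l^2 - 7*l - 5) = -5*l^2 + 6*l + 6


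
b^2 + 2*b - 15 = (b - 3)*(b + 5)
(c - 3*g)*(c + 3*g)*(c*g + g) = c^3*g + c^2*g - 9*c*g^3 - 9*g^3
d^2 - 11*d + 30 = (d - 6)*(d - 5)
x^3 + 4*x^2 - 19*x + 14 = (x - 2)*(x - 1)*(x + 7)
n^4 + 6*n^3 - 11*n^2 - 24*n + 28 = (n - 2)*(n - 1)*(n + 2)*(n + 7)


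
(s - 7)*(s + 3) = s^2 - 4*s - 21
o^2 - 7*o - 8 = (o - 8)*(o + 1)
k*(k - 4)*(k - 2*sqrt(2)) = k^3 - 4*k^2 - 2*sqrt(2)*k^2 + 8*sqrt(2)*k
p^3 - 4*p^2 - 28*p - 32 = (p - 8)*(p + 2)^2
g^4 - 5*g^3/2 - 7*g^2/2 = g^2*(g - 7/2)*(g + 1)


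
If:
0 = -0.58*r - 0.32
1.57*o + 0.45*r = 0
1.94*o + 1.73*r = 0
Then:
No Solution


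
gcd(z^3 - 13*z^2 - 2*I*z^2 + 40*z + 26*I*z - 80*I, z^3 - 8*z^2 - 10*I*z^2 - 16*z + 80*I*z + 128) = z^2 + z*(-8 - 2*I) + 16*I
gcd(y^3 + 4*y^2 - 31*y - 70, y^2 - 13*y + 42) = 1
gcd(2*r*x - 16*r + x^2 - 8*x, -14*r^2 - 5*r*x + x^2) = 2*r + x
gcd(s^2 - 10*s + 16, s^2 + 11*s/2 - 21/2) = 1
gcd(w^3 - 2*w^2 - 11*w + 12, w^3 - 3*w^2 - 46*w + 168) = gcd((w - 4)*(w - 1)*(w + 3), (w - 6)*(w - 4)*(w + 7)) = w - 4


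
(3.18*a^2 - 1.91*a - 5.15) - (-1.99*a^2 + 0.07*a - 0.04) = 5.17*a^2 - 1.98*a - 5.11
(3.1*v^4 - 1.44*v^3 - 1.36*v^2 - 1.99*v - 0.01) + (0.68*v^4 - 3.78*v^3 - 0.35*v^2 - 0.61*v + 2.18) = 3.78*v^4 - 5.22*v^3 - 1.71*v^2 - 2.6*v + 2.17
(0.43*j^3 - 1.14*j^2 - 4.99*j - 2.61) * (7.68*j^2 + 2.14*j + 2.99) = 3.3024*j^5 - 7.835*j^4 - 39.4771*j^3 - 34.132*j^2 - 20.5055*j - 7.8039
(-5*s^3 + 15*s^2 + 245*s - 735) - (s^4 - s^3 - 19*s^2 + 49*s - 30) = -s^4 - 4*s^3 + 34*s^2 + 196*s - 705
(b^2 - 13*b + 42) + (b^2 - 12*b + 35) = 2*b^2 - 25*b + 77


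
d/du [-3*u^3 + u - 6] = 1 - 9*u^2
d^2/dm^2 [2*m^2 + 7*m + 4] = 4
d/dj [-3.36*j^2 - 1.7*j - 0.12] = -6.72*j - 1.7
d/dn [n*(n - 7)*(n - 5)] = 3*n^2 - 24*n + 35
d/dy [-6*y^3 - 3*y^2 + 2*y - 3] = -18*y^2 - 6*y + 2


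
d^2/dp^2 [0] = 0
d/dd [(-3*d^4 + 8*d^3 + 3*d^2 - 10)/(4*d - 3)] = 2*(-18*d^4 + 50*d^3 - 30*d^2 - 9*d + 20)/(16*d^2 - 24*d + 9)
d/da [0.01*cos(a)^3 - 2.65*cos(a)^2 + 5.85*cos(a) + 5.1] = (-0.03*cos(a)^2 + 5.3*cos(a) - 5.85)*sin(a)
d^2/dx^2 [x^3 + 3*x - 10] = 6*x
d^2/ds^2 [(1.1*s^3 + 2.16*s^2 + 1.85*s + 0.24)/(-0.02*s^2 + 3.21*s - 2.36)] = (-1.30104260698261e-18*s^5 + 4.44089209850063e-16*s^4 - 22.844004*s^3 + 50.610096*s^2 - 36.142992*s - 57.013704)/(8.0e-6*s^6 - 0.003852*s^5 + 0.621078*s^4 - 33.985233*s^3 + 73.287204*s^2 - 53.635248*s + 13.144256)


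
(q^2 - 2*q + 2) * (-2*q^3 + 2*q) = -2*q^5 + 4*q^4 - 2*q^3 - 4*q^2 + 4*q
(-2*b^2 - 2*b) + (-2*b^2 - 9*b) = -4*b^2 - 11*b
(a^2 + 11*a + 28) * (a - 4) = a^3 + 7*a^2 - 16*a - 112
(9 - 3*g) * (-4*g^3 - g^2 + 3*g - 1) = 12*g^4 - 33*g^3 - 18*g^2 + 30*g - 9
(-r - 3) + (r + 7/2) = 1/2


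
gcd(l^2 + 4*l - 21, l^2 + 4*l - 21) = l^2 + 4*l - 21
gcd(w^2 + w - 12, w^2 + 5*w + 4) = w + 4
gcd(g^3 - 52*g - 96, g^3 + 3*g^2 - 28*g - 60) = g^2 + 8*g + 12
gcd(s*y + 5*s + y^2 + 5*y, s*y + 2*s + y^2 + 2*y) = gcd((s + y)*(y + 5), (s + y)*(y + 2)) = s + y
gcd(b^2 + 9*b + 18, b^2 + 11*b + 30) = b + 6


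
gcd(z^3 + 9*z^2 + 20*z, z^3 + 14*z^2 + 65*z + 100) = z^2 + 9*z + 20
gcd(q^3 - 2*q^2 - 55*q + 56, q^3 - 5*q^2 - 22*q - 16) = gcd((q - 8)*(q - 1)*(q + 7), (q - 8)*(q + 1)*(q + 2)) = q - 8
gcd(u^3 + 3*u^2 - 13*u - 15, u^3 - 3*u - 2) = u + 1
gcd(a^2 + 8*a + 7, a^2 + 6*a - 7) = a + 7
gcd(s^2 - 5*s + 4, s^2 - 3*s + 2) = s - 1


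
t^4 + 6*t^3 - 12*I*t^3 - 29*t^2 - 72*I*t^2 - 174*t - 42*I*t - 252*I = (t + 6)*(t - 7*I)*(t - 6*I)*(t + I)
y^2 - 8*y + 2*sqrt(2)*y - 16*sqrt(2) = (y - 8)*(y + 2*sqrt(2))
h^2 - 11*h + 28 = (h - 7)*(h - 4)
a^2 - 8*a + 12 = (a - 6)*(a - 2)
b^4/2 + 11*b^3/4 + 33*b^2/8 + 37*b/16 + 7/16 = (b/2 + 1/4)*(b + 1/2)*(b + 1)*(b + 7/2)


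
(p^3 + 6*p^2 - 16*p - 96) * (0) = 0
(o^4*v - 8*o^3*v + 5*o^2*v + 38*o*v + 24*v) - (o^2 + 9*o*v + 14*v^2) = o^4*v - 8*o^3*v + 5*o^2*v - o^2 + 29*o*v - 14*v^2 + 24*v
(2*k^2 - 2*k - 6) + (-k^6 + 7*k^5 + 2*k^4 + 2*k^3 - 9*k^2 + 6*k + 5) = -k^6 + 7*k^5 + 2*k^4 + 2*k^3 - 7*k^2 + 4*k - 1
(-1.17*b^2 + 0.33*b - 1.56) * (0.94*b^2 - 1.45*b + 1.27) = -1.0998*b^4 + 2.0067*b^3 - 3.4308*b^2 + 2.6811*b - 1.9812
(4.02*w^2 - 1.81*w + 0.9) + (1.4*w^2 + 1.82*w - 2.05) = 5.42*w^2 + 0.01*w - 1.15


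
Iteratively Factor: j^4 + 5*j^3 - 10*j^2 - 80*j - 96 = (j + 3)*(j^3 + 2*j^2 - 16*j - 32) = (j - 4)*(j + 3)*(j^2 + 6*j + 8) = (j - 4)*(j + 3)*(j + 4)*(j + 2)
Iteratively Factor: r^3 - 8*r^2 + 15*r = (r - 5)*(r^2 - 3*r) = r*(r - 5)*(r - 3)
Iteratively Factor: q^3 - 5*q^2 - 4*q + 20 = (q - 5)*(q^2 - 4) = (q - 5)*(q - 2)*(q + 2)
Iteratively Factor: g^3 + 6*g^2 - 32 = (g - 2)*(g^2 + 8*g + 16) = (g - 2)*(g + 4)*(g + 4)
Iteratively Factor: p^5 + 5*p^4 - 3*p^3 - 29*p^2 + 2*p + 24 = (p + 3)*(p^4 + 2*p^3 - 9*p^2 - 2*p + 8) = (p + 1)*(p + 3)*(p^3 + p^2 - 10*p + 8) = (p + 1)*(p + 3)*(p + 4)*(p^2 - 3*p + 2) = (p - 2)*(p + 1)*(p + 3)*(p + 4)*(p - 1)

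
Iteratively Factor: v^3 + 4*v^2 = (v)*(v^2 + 4*v) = v^2*(v + 4)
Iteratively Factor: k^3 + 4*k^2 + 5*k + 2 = (k + 1)*(k^2 + 3*k + 2) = (k + 1)*(k + 2)*(k + 1)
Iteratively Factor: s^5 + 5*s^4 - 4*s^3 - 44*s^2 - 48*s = (s + 2)*(s^4 + 3*s^3 - 10*s^2 - 24*s) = (s - 3)*(s + 2)*(s^3 + 6*s^2 + 8*s) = (s - 3)*(s + 2)^2*(s^2 + 4*s) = s*(s - 3)*(s + 2)^2*(s + 4)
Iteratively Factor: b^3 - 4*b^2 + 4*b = (b - 2)*(b^2 - 2*b) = b*(b - 2)*(b - 2)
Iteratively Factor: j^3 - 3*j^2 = (j - 3)*(j^2) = j*(j - 3)*(j)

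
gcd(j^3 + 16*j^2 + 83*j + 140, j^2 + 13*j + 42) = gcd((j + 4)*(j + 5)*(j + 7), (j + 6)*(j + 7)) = j + 7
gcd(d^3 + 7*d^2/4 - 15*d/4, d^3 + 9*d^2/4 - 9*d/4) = d^2 + 3*d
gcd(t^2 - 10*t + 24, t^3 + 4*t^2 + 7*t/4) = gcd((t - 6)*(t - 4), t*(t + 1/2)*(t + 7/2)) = 1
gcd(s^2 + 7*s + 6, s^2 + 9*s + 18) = s + 6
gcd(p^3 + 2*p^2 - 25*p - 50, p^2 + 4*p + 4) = p + 2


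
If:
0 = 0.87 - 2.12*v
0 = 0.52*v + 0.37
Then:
No Solution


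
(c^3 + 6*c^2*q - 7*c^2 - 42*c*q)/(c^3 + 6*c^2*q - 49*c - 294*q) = c/(c + 7)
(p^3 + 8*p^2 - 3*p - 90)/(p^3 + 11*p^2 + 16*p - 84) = (p^2 + 2*p - 15)/(p^2 + 5*p - 14)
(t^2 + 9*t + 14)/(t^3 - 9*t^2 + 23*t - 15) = (t^2 + 9*t + 14)/(t^3 - 9*t^2 + 23*t - 15)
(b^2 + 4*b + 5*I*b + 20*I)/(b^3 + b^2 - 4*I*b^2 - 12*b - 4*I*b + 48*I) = (b + 5*I)/(b^2 - b*(3 + 4*I) + 12*I)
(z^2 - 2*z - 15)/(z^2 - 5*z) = (z + 3)/z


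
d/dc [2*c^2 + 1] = 4*c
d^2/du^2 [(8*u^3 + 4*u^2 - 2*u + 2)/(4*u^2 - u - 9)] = 16*(35*u^3 + 93*u^2 + 213*u + 52)/(64*u^6 - 48*u^5 - 420*u^4 + 215*u^3 + 945*u^2 - 243*u - 729)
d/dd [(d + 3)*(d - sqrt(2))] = 2*d - sqrt(2) + 3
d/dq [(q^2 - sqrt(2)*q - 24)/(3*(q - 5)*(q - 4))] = (-9*q^2 + sqrt(2)*q^2 + 88*q - 216 - 20*sqrt(2))/(3*(q^4 - 18*q^3 + 121*q^2 - 360*q + 400))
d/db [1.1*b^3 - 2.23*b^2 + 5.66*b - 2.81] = 3.3*b^2 - 4.46*b + 5.66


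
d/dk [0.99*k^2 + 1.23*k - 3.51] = 1.98*k + 1.23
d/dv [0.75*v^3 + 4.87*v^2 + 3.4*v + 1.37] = 2.25*v^2 + 9.74*v + 3.4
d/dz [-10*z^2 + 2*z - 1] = 2 - 20*z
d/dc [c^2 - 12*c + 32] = 2*c - 12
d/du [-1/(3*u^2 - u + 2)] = (6*u - 1)/(3*u^2 - u + 2)^2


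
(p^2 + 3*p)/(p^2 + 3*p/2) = 2*(p + 3)/(2*p + 3)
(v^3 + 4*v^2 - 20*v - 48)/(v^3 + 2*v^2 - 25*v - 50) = (v^2 + 2*v - 24)/(v^2 - 25)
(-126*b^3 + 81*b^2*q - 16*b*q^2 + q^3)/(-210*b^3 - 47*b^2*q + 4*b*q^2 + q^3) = (18*b^2 - 9*b*q + q^2)/(30*b^2 + 11*b*q + q^2)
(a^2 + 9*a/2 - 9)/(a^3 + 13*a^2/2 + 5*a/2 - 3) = (2*a - 3)/(2*a^2 + a - 1)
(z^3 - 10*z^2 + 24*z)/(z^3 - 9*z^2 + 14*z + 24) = z/(z + 1)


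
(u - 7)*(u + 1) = u^2 - 6*u - 7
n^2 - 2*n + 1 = (n - 1)^2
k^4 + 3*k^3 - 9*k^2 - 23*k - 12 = (k - 3)*(k + 1)^2*(k + 4)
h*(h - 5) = h^2 - 5*h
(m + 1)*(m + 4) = m^2 + 5*m + 4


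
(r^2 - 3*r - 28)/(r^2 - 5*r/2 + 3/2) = 2*(r^2 - 3*r - 28)/(2*r^2 - 5*r + 3)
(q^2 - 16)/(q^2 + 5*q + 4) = (q - 4)/(q + 1)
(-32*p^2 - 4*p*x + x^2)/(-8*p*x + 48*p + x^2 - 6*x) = (4*p + x)/(x - 6)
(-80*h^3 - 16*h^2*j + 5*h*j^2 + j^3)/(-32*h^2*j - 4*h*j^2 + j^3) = (20*h^2 - h*j - j^2)/(j*(8*h - j))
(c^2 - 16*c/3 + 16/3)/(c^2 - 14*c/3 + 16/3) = (3*c^2 - 16*c + 16)/(3*c^2 - 14*c + 16)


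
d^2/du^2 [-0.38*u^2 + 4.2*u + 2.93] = -0.760000000000000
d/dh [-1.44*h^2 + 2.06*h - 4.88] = 2.06 - 2.88*h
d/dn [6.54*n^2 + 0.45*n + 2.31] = 13.08*n + 0.45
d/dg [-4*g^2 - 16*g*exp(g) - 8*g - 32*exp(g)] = -16*g*exp(g) - 8*g - 48*exp(g) - 8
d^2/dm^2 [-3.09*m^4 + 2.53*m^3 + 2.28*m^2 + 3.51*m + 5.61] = -37.08*m^2 + 15.18*m + 4.56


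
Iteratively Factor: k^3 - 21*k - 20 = (k + 1)*(k^2 - k - 20) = (k - 5)*(k + 1)*(k + 4)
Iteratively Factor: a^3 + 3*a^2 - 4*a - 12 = (a - 2)*(a^2 + 5*a + 6) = (a - 2)*(a + 3)*(a + 2)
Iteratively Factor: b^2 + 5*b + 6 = (b + 3)*(b + 2)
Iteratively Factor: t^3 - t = (t)*(t^2 - 1) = t*(t + 1)*(t - 1)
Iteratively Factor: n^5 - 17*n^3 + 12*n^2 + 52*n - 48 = (n + 2)*(n^4 - 2*n^3 - 13*n^2 + 38*n - 24) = (n - 1)*(n + 2)*(n^3 - n^2 - 14*n + 24) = (n - 1)*(n + 2)*(n + 4)*(n^2 - 5*n + 6) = (n - 2)*(n - 1)*(n + 2)*(n + 4)*(n - 3)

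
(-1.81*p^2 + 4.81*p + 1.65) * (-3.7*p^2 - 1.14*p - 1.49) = 6.697*p^4 - 15.7336*p^3 - 8.8915*p^2 - 9.0479*p - 2.4585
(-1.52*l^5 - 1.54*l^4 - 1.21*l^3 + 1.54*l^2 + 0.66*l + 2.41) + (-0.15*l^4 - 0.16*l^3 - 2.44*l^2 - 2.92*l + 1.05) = -1.52*l^5 - 1.69*l^4 - 1.37*l^3 - 0.9*l^2 - 2.26*l + 3.46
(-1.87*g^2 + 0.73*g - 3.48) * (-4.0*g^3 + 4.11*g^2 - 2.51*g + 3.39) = 7.48*g^5 - 10.6057*g^4 + 21.614*g^3 - 22.4744*g^2 + 11.2095*g - 11.7972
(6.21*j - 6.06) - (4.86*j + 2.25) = 1.35*j - 8.31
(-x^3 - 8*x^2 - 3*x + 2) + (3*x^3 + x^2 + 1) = 2*x^3 - 7*x^2 - 3*x + 3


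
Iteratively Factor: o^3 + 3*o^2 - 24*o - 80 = (o + 4)*(o^2 - o - 20) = (o - 5)*(o + 4)*(o + 4)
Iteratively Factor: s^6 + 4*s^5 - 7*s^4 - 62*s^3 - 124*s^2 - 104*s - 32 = (s + 1)*(s^5 + 3*s^4 - 10*s^3 - 52*s^2 - 72*s - 32) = (s + 1)*(s + 2)*(s^4 + s^3 - 12*s^2 - 28*s - 16) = (s + 1)*(s + 2)^2*(s^3 - s^2 - 10*s - 8) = (s - 4)*(s + 1)*(s + 2)^2*(s^2 + 3*s + 2) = (s - 4)*(s + 1)^2*(s + 2)^2*(s + 2)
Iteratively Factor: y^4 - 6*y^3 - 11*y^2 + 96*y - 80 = (y + 4)*(y^3 - 10*y^2 + 29*y - 20) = (y - 5)*(y + 4)*(y^2 - 5*y + 4) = (y - 5)*(y - 1)*(y + 4)*(y - 4)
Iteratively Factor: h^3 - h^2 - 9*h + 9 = (h + 3)*(h^2 - 4*h + 3) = (h - 1)*(h + 3)*(h - 3)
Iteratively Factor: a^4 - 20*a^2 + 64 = (a + 2)*(a^3 - 2*a^2 - 16*a + 32) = (a - 2)*(a + 2)*(a^2 - 16) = (a - 4)*(a - 2)*(a + 2)*(a + 4)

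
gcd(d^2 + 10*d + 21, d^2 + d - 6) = d + 3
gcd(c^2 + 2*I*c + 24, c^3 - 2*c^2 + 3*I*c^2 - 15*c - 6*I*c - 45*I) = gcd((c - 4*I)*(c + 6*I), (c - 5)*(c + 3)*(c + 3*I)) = 1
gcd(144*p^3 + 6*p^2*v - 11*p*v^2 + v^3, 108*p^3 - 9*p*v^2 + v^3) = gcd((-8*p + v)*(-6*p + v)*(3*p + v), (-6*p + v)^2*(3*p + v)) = 18*p^2 + 3*p*v - v^2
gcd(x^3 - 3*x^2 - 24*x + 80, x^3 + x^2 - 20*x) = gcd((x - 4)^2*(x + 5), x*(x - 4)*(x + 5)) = x^2 + x - 20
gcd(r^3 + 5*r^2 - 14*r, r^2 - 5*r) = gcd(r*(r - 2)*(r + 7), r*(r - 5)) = r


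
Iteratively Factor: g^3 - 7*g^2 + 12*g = (g)*(g^2 - 7*g + 12) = g*(g - 3)*(g - 4)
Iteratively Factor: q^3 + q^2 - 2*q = (q - 1)*(q^2 + 2*q) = (q - 1)*(q + 2)*(q)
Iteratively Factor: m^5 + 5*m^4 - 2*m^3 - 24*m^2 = (m + 3)*(m^4 + 2*m^3 - 8*m^2) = (m - 2)*(m + 3)*(m^3 + 4*m^2) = (m - 2)*(m + 3)*(m + 4)*(m^2) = m*(m - 2)*(m + 3)*(m + 4)*(m)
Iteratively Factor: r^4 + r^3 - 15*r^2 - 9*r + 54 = (r - 2)*(r^3 + 3*r^2 - 9*r - 27) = (r - 2)*(r + 3)*(r^2 - 9) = (r - 2)*(r + 3)^2*(r - 3)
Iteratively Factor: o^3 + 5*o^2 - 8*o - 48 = (o + 4)*(o^2 + o - 12) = (o - 3)*(o + 4)*(o + 4)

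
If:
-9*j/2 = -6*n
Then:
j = 4*n/3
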